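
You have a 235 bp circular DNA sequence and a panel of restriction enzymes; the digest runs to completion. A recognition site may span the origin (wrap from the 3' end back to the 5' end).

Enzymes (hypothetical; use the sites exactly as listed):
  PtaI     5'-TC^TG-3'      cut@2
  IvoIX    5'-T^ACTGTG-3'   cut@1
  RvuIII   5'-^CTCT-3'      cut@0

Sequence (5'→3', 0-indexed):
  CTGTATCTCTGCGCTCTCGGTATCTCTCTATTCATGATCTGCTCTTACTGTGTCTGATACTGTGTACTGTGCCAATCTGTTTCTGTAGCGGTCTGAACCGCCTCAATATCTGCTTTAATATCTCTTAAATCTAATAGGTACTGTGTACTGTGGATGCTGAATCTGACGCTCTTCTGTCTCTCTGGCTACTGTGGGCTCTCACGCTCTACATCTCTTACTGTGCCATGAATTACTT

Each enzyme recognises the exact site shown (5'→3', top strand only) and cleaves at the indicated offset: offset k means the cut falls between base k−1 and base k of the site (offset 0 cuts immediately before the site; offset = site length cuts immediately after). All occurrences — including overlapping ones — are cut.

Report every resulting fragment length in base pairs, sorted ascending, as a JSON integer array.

Site scan:
  PtaI TCTG/2: at [7, 37, 52, 75, 81, 91, 108, 161, 172, 180, 234] ⇒ [1, 9, 39, 54, 77, 83, 93, 110, 163, 174, 182]
  IvoIX TACTGTG/1: at [45, 57, 64, 138, 145, 186, 215] ⇒ [46, 58, 65, 139, 146, 187, 216]
  RvuIII CTCT/0: at [6, 13, 23, 25, 41, 121, 168, 177, 179, 195, 203, 211] ⇒ [6, 13, 23, 25, 41, 121, 168, 177, 179, 195, 203, 211]

All cut coordinates (distinct, sorted): [1, 6, 9, 13, 23, 25, 39, 41, 46, 54, 58, 65, 77, 83, 93, 110, 121, 139, 146, 163, 168, 174, 177, 179, 182, 187, 195, 203, 211, 216]

Fragments:
  1→6: 5 bp
  6→9: 3 bp
  9→13: 4 bp
  13→23: 10 bp
  23→25: 2 bp
  25→39: 14 bp
  39→41: 2 bp
  41→46: 5 bp
  46→54: 8 bp
  54→58: 4 bp
  58→65: 7 bp
  65→77: 12 bp
  77→83: 6 bp
  83→93: 10 bp
  93→110: 17 bp
  110→121: 11 bp
  121→139: 18 bp
  139→146: 7 bp
  146→163: 17 bp
  163→168: 5 bp
  168→174: 6 bp
  174→177: 3 bp
  177→179: 2 bp
  179→182: 3 bp
  182→187: 5 bp
  187→195: 8 bp
  195→203: 8 bp
  203→211: 8 bp
  211→216: 5 bp
  216→1 (wrap): 235-216+1 = 20 bp

[2,2,2,3,3,3,4,4,5,5,5,5,5,6,6,7,7,8,8,8,8,10,10,11,12,14,17,17,18,20]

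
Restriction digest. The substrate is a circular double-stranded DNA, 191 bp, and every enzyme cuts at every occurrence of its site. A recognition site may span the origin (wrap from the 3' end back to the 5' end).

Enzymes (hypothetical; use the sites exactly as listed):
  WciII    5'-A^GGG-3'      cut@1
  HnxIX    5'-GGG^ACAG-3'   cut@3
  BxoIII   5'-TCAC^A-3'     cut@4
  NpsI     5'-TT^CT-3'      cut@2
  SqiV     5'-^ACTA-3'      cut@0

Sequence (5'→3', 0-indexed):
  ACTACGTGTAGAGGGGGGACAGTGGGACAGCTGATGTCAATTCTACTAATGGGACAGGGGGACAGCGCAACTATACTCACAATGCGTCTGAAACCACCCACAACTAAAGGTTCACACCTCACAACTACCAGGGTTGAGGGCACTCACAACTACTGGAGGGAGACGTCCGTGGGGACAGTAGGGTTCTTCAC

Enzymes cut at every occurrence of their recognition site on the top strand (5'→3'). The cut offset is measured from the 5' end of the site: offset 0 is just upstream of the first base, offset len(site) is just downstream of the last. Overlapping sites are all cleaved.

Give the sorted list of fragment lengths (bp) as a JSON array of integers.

Scan for sites:
  WciII AGGG/1: at [11, 55, 129, 136, 156, 179] ⇒ [12, 56, 130, 137, 157, 180]
  HnxIX GGGACAG/3: at [15, 23, 50, 58, 171] ⇒ [18, 26, 53, 61, 174]
  BxoIII TCACA/4: at [76, 111, 118, 143, 187] ⇒ [0, 80, 115, 122, 147]
  NpsI TTCT/2: at [40, 183] ⇒ [42, 185]
  SqiV ACTA/0: at [0, 44, 69, 102, 123, 148] ⇒ [0, 44, 69, 102, 123, 148]

Pooled cuts: [0, 12, 18, 26, 42, 44, 53, 56, 61, 69, 80, 102, 115, 122, 123, 130, 137, 147, 148, 157, 174, 180, 185]

Fragments:
  0→12: 12 bp
  12→18: 6 bp
  18→26: 8 bp
  26→42: 16 bp
  42→44: 2 bp
  44→53: 9 bp
  53→56: 3 bp
  56→61: 5 bp
  61→69: 8 bp
  69→80: 11 bp
  80→102: 22 bp
  102→115: 13 bp
  115→122: 7 bp
  122→123: 1 bp
  123→130: 7 bp
  130→137: 7 bp
  137→147: 10 bp
  147→148: 1 bp
  148→157: 9 bp
  157→174: 17 bp
  174→180: 6 bp
  180→185: 5 bp
  185→0 (wrap): 191-185+0 = 6 bp

[1,1,2,3,5,5,6,6,6,7,7,7,8,8,9,9,10,11,12,13,16,17,22]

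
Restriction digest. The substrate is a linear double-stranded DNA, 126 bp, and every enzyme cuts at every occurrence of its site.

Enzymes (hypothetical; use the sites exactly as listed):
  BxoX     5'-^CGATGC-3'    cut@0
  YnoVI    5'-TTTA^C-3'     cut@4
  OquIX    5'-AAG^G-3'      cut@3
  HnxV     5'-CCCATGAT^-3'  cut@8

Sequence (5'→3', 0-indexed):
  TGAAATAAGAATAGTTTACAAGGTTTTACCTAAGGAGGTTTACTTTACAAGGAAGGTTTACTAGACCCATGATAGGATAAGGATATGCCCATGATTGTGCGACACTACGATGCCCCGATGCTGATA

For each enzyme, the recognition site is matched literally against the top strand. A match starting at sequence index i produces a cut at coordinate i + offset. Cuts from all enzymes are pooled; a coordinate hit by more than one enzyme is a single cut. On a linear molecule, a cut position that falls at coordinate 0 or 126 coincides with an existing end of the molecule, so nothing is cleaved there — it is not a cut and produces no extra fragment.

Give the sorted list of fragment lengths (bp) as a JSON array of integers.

[4,4,4,5,5,6,6,8,8,8,11,12,13,14,18]

Per-enzyme occurrences:
  BxoX (CGATGC, off=0): starts [107, 115] → cuts [107, 115]
  YnoVI (TTTAC, off=4): starts [14, 24, 38, 43, 56] → cuts [18, 28, 42, 47, 60]
  OquIX (AAGG, off=3): starts [19, 31, 48, 52, 78] → cuts [22, 34, 51, 55, 81]
  HnxV (CCCATGAT, off=8): starts [65, 87] → cuts [73, 95]

All cut coordinates (distinct, sorted): [18, 22, 28, 34, 42, 47, 51, 55, 60, 73, 81, 95, 107, 115]

Fragment lengths:
  [0,18): 18 bp
  [18,22): 4 bp
  [22,28): 6 bp
  [28,34): 6 bp
  [34,42): 8 bp
  [42,47): 5 bp
  [47,51): 4 bp
  [51,55): 4 bp
  [55,60): 5 bp
  [60,73): 13 bp
  [73,81): 8 bp
  [81,95): 14 bp
  [95,107): 12 bp
  [107,115): 8 bp
  [115,126): 11 bp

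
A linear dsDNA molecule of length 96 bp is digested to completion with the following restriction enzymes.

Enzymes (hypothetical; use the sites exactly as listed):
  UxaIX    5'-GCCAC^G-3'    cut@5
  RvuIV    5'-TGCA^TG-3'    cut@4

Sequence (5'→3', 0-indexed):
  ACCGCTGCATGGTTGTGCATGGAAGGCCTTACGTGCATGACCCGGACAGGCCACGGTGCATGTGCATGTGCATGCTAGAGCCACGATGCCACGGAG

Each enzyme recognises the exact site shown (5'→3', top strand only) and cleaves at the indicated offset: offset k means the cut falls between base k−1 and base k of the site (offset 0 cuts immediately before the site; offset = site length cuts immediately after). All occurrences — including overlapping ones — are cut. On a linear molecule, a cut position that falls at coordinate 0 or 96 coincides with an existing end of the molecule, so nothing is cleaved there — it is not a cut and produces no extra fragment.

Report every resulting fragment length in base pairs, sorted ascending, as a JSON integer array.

Per-enzyme occurrences:
  UxaIX GCCACG/5: at [49, 79, 87] ⇒ [54, 84, 92]
  RvuIV TGCATG/4: at [5, 15, 33, 56, 62, 68] ⇒ [9, 19, 37, 60, 66, 72]

Pooled cuts: [9, 19, 37, 54, 60, 66, 72, 84, 92]

Fragment lengths:
  [0,9): 9 bp
  [9,19): 10 bp
  [19,37): 18 bp
  [37,54): 17 bp
  [54,60): 6 bp
  [60,66): 6 bp
  [66,72): 6 bp
  [72,84): 12 bp
  [84,92): 8 bp
  [92,96): 4 bp

[4,6,6,6,8,9,10,12,17,18]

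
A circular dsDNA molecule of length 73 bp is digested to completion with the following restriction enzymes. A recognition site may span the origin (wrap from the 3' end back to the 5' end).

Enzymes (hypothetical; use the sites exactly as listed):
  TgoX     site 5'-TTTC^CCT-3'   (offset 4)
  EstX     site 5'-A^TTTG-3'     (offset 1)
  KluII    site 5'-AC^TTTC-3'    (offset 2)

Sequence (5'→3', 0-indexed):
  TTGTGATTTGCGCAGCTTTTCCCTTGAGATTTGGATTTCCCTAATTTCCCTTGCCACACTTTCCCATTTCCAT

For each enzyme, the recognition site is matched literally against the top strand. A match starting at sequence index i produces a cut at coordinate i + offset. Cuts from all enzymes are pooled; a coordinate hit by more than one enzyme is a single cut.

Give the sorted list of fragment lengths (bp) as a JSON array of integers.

Per-enzyme occurrences:
  TgoX TTTCCCT/4: at [17, 35, 44] ⇒ [21, 39, 48]
  EstX ATTTG/1: at [5, 28, 71] ⇒ [6, 29, 72]
  KluII ACTTTC/2: at [57] ⇒ [59]

Pooled cuts: [6, 21, 29, 39, 48, 59, 72]

Fragments:
  6→21: 15 bp
  21→29: 8 bp
  29→39: 10 bp
  39→48: 9 bp
  48→59: 11 bp
  59→72: 13 bp
  72→6 (wrap): 73-72+6 = 7 bp

[7,8,9,10,11,13,15]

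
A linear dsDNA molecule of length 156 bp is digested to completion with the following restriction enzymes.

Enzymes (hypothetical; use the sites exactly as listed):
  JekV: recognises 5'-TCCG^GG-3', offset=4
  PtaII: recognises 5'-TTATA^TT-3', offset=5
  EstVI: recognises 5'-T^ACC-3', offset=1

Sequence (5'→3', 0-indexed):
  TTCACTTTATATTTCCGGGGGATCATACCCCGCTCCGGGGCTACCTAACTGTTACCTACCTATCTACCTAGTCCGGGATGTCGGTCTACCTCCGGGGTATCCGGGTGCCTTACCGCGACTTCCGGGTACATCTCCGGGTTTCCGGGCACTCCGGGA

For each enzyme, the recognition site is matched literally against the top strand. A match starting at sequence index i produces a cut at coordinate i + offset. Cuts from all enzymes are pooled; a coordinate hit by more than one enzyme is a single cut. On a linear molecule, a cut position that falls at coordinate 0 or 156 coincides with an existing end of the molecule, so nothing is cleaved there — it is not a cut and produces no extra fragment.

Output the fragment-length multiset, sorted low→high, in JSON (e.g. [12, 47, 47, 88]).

Site scan:
  JekV (TCCGGG, off=4): starts [13, 33, 71, 90, 99, 120, 132, 140, 149] → cuts [17, 37, 75, 94, 103, 124, 136, 144, 153]
  PtaII (TTATATT, off=5): starts [6] → cuts [11]
  EstVI (TACC, off=1): starts [25, 41, 52, 56, 64, 86, 110] → cuts [26, 42, 53, 57, 65, 87, 111]

Pooled cuts: [11, 17, 26, 37, 42, 53, 57, 65, 75, 87, 94, 103, 111, 124, 136, 144, 153]

Fragments:
  [0,11): 11 bp
  [11,17): 6 bp
  [17,26): 9 bp
  [26,37): 11 bp
  [37,42): 5 bp
  [42,53): 11 bp
  [53,57): 4 bp
  [57,65): 8 bp
  [65,75): 10 bp
  [75,87): 12 bp
  [87,94): 7 bp
  [94,103): 9 bp
  [103,111): 8 bp
  [111,124): 13 bp
  [124,136): 12 bp
  [136,144): 8 bp
  [144,153): 9 bp
  [153,156): 3 bp

[3,4,5,6,7,8,8,8,9,9,9,10,11,11,11,12,12,13]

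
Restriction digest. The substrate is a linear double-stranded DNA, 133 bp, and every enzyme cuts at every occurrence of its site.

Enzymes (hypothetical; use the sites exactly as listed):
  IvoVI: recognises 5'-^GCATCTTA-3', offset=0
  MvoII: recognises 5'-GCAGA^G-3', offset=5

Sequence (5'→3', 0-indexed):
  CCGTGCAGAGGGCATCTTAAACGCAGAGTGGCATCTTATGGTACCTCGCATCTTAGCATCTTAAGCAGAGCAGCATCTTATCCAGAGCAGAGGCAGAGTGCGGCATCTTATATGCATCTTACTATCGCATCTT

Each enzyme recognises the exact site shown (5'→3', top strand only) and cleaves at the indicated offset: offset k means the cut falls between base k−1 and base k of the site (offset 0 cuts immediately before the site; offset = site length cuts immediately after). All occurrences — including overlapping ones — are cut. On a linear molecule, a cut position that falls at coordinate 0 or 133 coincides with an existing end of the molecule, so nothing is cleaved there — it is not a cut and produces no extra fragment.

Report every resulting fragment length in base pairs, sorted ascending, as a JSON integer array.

[2,3,3,5,6,8,9,11,14,16,17,19,20]

Per-enzyme occurrences:
  IvoVI GCATCTTA/0: at [11, 30, 47, 55, 72, 102, 113] ⇒ [11, 30, 47, 55, 72, 102, 113]
  MvoII GCAGAG/5: at [4, 22, 64, 86, 92] ⇒ [9, 27, 69, 91, 97]

All cut coordinates (distinct, sorted): [9, 11, 27, 30, 47, 55, 69, 72, 91, 97, 102, 113]

Fragment lengths:
  [0,9): 9 bp
  [9,11): 2 bp
  [11,27): 16 bp
  [27,30): 3 bp
  [30,47): 17 bp
  [47,55): 8 bp
  [55,69): 14 bp
  [69,72): 3 bp
  [72,91): 19 bp
  [91,97): 6 bp
  [97,102): 5 bp
  [102,113): 11 bp
  [113,133): 20 bp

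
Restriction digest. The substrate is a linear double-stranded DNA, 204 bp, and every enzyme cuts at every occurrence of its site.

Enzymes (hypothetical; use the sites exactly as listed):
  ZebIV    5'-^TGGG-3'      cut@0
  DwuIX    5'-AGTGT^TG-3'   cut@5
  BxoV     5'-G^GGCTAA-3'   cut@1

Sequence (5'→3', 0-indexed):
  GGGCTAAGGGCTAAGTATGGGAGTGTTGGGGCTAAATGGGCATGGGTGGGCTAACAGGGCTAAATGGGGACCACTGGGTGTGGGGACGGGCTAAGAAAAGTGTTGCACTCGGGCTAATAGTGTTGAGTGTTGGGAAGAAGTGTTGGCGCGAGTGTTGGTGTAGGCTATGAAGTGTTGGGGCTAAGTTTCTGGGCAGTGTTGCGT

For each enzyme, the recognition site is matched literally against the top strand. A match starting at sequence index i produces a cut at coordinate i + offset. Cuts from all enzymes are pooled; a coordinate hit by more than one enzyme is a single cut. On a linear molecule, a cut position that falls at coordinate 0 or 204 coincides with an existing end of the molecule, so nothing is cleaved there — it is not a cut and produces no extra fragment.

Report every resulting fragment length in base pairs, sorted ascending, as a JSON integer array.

Site scan:
  ZebIV (TGGG, off=0): starts [17, 26, 36, 42, 46, 64, 74, 80, 130, 175, 189] → cuts [17, 26, 36, 42, 46, 64, 74, 80, 130, 175, 189]
  DwuIX (AGTGTTG, off=5): starts [21, 98, 118, 125, 138, 150, 170, 194] → cuts [26, 103, 123, 130, 143, 155, 175, 199]
  BxoV (GGGCTAA, off=1): starts [0, 7, 28, 47, 56, 87, 110, 177] → cuts [1, 8, 29, 48, 57, 88, 111, 178]

Pooled cuts: [1, 8, 17, 26, 29, 36, 42, 46, 48, 57, 64, 74, 80, 88, 103, 111, 123, 130, 143, 155, 175, 178, 189, 199]

Fragments:
  [0,1): 1 bp
  [1,8): 7 bp
  [8,17): 9 bp
  [17,26): 9 bp
  [26,29): 3 bp
  [29,36): 7 bp
  [36,42): 6 bp
  [42,46): 4 bp
  [46,48): 2 bp
  [48,57): 9 bp
  [57,64): 7 bp
  [64,74): 10 bp
  [74,80): 6 bp
  [80,88): 8 bp
  [88,103): 15 bp
  [103,111): 8 bp
  [111,123): 12 bp
  [123,130): 7 bp
  [130,143): 13 bp
  [143,155): 12 bp
  [155,175): 20 bp
  [175,178): 3 bp
  [178,189): 11 bp
  [189,199): 10 bp
  [199,204): 5 bp

[1,2,3,3,4,5,6,6,7,7,7,7,8,8,9,9,9,10,10,11,12,12,13,15,20]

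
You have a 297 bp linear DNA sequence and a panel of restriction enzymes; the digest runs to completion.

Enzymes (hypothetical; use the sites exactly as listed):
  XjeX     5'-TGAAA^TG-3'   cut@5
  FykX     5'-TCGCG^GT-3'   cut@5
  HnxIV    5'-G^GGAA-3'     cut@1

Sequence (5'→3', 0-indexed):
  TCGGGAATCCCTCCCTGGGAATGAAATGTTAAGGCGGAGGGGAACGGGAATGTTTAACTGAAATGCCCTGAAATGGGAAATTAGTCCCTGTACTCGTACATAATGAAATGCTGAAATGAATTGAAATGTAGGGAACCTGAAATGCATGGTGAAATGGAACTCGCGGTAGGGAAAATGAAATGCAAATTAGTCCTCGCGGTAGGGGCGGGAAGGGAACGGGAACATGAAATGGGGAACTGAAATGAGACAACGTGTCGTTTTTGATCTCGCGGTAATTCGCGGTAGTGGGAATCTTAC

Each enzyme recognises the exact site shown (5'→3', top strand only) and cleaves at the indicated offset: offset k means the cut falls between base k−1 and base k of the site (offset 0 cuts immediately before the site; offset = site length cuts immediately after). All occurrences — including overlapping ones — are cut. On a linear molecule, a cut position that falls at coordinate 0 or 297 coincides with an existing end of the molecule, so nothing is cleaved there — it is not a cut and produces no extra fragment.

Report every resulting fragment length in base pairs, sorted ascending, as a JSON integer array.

[2,3,3,4,5,5,6,6,6,8,9,9,10,10,10,10,10,11,11,11,11,12,14,14,17,18,29,33]

Per-enzyme occurrences:
  XjeX (TGAAATG, off=5): starts [21, 58, 68, 103, 111, 121, 137, 149, 175, 224, 237] → cuts [26, 63, 73, 108, 116, 126, 142, 154, 180, 229, 242]
  FykX (TCGCGGT, off=5): starts [160, 193, 266, 276] → cuts [165, 198, 271, 281]
  HnxIV (GGGAA, off=1): starts [2, 16, 39, 45, 74, 130, 168, 206, 211, 217, 231, 286] → cuts [3, 17, 40, 46, 75, 131, 169, 207, 212, 218, 232, 287]

Pooled cuts: [3, 17, 26, 40, 46, 63, 73, 75, 108, 116, 126, 131, 142, 154, 165, 169, 180, 198, 207, 212, 218, 229, 232, 242, 271, 281, 287]

Fragments:
  [0,3): 3 bp
  [3,17): 14 bp
  [17,26): 9 bp
  [26,40): 14 bp
  [40,46): 6 bp
  [46,63): 17 bp
  [63,73): 10 bp
  [73,75): 2 bp
  [75,108): 33 bp
  [108,116): 8 bp
  [116,126): 10 bp
  [126,131): 5 bp
  [131,142): 11 bp
  [142,154): 12 bp
  [154,165): 11 bp
  [165,169): 4 bp
  [169,180): 11 bp
  [180,198): 18 bp
  [198,207): 9 bp
  [207,212): 5 bp
  [212,218): 6 bp
  [218,229): 11 bp
  [229,232): 3 bp
  [232,242): 10 bp
  [242,271): 29 bp
  [271,281): 10 bp
  [281,287): 6 bp
  [287,297): 10 bp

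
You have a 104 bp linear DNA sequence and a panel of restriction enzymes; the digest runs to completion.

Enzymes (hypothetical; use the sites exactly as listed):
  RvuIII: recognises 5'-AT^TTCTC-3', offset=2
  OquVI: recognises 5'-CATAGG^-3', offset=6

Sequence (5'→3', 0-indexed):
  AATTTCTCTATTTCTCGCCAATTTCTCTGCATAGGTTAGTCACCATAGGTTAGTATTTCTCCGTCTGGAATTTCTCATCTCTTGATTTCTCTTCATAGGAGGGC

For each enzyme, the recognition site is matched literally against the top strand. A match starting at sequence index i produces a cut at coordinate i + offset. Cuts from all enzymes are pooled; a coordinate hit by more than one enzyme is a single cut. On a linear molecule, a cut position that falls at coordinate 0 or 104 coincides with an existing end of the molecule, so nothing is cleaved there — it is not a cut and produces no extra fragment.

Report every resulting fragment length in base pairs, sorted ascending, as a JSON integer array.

[3,5,7,8,11,13,13,14,15,15]

Per-enzyme occurrences:
  RvuIII ATTTCTC/2: at [1, 9, 20, 54, 69, 84] ⇒ [3, 11, 22, 56, 71, 86]
  OquVI CATAGG/6: at [29, 43, 93] ⇒ [35, 49, 99]

Pooled cuts: [3, 11, 22, 35, 49, 56, 71, 86, 99]

Fragments:
  [0,3): 3 bp
  [3,11): 8 bp
  [11,22): 11 bp
  [22,35): 13 bp
  [35,49): 14 bp
  [49,56): 7 bp
  [56,71): 15 bp
  [71,86): 15 bp
  [86,99): 13 bp
  [99,104): 5 bp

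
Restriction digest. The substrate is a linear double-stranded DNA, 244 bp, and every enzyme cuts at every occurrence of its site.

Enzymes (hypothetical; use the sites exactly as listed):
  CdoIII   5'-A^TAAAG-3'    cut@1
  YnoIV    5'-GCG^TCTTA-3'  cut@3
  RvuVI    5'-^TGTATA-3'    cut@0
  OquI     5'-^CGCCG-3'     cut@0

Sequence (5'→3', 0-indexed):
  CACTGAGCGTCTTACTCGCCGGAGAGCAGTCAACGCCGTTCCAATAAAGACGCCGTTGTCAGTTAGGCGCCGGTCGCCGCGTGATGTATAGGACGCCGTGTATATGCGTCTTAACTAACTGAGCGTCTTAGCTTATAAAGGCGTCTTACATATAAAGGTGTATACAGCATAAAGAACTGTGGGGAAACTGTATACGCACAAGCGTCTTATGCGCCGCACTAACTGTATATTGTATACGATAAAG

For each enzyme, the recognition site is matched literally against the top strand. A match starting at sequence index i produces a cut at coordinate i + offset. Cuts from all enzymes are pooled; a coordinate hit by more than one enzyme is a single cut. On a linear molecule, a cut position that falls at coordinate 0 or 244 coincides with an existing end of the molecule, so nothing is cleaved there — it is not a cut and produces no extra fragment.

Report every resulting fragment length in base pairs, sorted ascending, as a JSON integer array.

[5,5,6,6,7,7,7,7,8,9,9,9,9,10,10,10,11,11,12,16,17,17,17,19]

Per-enzyme occurrences:
  CdoIII (ATAAAG, off=1): starts [43, 134, 151, 168, 238] → cuts [44, 135, 152, 169, 239]
  YnoIV (GCGTCTTA, off=3): starts [6, 105, 122, 140, 201] → cuts [9, 108, 125, 143, 204]
  RvuVI (TGTATA, off=0): starts [84, 98, 158, 188, 223, 230] → cuts [84, 98, 158, 188, 223, 230]
  OquI (CGCCG, off=0): starts [16, 33, 50, 67, 74, 93, 211] → cuts [16, 33, 50, 67, 74, 93, 211]

Pooled cuts: [9, 16, 33, 44, 50, 67, 74, 84, 93, 98, 108, 125, 135, 143, 152, 158, 169, 188, 204, 211, 223, 230, 239]

Fragment lengths:
  [0,9): 9 bp
  [9,16): 7 bp
  [16,33): 17 bp
  [33,44): 11 bp
  [44,50): 6 bp
  [50,67): 17 bp
  [67,74): 7 bp
  [74,84): 10 bp
  [84,93): 9 bp
  [93,98): 5 bp
  [98,108): 10 bp
  [108,125): 17 bp
  [125,135): 10 bp
  [135,143): 8 bp
  [143,152): 9 bp
  [152,158): 6 bp
  [158,169): 11 bp
  [169,188): 19 bp
  [188,204): 16 bp
  [204,211): 7 bp
  [211,223): 12 bp
  [223,230): 7 bp
  [230,239): 9 bp
  [239,244): 5 bp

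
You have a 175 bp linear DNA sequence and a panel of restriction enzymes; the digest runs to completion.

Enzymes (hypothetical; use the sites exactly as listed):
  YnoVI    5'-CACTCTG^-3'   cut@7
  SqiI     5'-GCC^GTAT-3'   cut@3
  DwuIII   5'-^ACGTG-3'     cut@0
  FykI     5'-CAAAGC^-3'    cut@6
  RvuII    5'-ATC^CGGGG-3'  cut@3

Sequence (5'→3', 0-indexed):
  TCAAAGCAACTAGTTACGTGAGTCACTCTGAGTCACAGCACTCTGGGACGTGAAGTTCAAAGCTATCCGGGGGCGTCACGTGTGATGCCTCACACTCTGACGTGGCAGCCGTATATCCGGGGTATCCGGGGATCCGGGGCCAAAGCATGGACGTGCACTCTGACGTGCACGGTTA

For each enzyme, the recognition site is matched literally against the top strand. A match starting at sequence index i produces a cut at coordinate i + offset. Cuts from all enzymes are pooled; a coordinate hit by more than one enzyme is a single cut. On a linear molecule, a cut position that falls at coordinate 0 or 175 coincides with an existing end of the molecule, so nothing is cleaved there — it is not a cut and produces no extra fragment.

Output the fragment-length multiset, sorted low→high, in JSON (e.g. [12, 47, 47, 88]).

[2,4,4,7,7,8,8,9,10,11,12,12,13,15,15,16,22]

Per-enzyme occurrences:
  YnoVI (CACTCTG, off=7): starts [23, 38, 92, 155] → cuts [30, 45, 99, 162]
  SqiI (GCCGTAT, off=3): starts [107] → cuts [110]
  DwuIII (ACGTG, off=0): starts [15, 47, 77, 99, 150, 162] → cuts [15, 47, 77, 99, 150, 162]
  FykI (CAAAGC, off=6): starts [1, 57, 140] → cuts [7, 63, 146]
  RvuII (ATCCGGGG, off=3): starts [64, 114, 123, 131] → cuts [67, 117, 126, 134]

Pooled cuts: [7, 15, 30, 45, 47, 63, 67, 77, 99, 110, 117, 126, 134, 146, 150, 162]

Fragment lengths:
  [0,7): 7 bp
  [7,15): 8 bp
  [15,30): 15 bp
  [30,45): 15 bp
  [45,47): 2 bp
  [47,63): 16 bp
  [63,67): 4 bp
  [67,77): 10 bp
  [77,99): 22 bp
  [99,110): 11 bp
  [110,117): 7 bp
  [117,126): 9 bp
  [126,134): 8 bp
  [134,146): 12 bp
  [146,150): 4 bp
  [150,162): 12 bp
  [162,175): 13 bp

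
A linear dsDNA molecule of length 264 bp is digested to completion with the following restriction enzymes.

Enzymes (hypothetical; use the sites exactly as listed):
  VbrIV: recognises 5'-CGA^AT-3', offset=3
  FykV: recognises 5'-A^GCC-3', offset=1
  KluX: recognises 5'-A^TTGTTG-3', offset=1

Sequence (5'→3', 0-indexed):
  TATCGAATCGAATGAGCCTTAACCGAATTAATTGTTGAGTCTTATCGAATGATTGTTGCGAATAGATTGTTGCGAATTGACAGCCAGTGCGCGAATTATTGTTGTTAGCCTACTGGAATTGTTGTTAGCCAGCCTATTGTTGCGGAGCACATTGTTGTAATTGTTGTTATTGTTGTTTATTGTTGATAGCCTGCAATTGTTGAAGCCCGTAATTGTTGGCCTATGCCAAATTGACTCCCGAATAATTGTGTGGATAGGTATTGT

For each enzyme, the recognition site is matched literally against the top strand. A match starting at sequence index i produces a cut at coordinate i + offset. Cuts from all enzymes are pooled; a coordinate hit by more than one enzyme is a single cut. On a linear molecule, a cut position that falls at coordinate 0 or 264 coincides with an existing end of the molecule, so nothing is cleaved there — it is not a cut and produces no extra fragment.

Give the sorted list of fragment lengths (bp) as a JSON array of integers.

Per-enzyme occurrences:
  VbrIV (CGAAT, off=3): starts [3, 8, 23, 45, 58, 72, 91, 238] → cuts [6, 11, 26, 48, 61, 75, 94, 241]
  FykV (AGCC, off=1): starts [14, 81, 106, 126, 130, 187, 203] → cuts [15, 82, 107, 127, 131, 188, 204]
  KluX (ATTGTTG, off=1): starts [30, 51, 65, 97, 117, 135, 150, 159, 168, 178, 195, 211] → cuts [31, 52, 66, 98, 118, 136, 151, 160, 169, 179, 196, 212]

Pooled cuts: [6, 11, 15, 26, 31, 48, 52, 61, 66, 75, 82, 94, 98, 107, 118, 127, 131, 136, 151, 160, 169, 179, 188, 196, 204, 212, 241]

Fragments:
  [0,6): 6 bp
  [6,11): 5 bp
  [11,15): 4 bp
  [15,26): 11 bp
  [26,31): 5 bp
  [31,48): 17 bp
  [48,52): 4 bp
  [52,61): 9 bp
  [61,66): 5 bp
  [66,75): 9 bp
  [75,82): 7 bp
  [82,94): 12 bp
  [94,98): 4 bp
  [98,107): 9 bp
  [107,118): 11 bp
  [118,127): 9 bp
  [127,131): 4 bp
  [131,136): 5 bp
  [136,151): 15 bp
  [151,160): 9 bp
  [160,169): 9 bp
  [169,179): 10 bp
  [179,188): 9 bp
  [188,196): 8 bp
  [196,204): 8 bp
  [204,212): 8 bp
  [212,241): 29 bp
  [241,264): 23 bp

[4,4,4,4,5,5,5,5,6,7,8,8,8,9,9,9,9,9,9,9,10,11,11,12,15,17,23,29]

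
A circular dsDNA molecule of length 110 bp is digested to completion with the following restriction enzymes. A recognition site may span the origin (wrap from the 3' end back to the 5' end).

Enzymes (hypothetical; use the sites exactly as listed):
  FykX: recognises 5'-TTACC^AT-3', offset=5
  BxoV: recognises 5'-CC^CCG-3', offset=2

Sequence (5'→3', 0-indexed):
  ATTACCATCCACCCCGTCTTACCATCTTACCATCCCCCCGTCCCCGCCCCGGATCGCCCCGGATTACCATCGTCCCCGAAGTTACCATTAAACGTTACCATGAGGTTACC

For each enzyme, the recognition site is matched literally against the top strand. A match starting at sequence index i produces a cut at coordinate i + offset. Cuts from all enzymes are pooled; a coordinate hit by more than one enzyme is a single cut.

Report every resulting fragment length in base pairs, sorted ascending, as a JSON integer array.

[5,6,6,6,7,7,8,10,10,10,11,11,13]

Scan for sites:
  FykX (TTACCAT, off=5): starts [1, 18, 26, 63, 81, 94, 105] → cuts [0, 6, 23, 31, 68, 86, 99]
  BxoV (CCCCG, off=2): starts [11, 35, 41, 46, 56, 73] → cuts [13, 37, 43, 48, 58, 75]

Pooled cuts: [0, 6, 13, 23, 31, 37, 43, 48, 58, 68, 75, 86, 99]

Fragment lengths:
  0→6: 6 bp
  6→13: 7 bp
  13→23: 10 bp
  23→31: 8 bp
  31→37: 6 bp
  37→43: 6 bp
  43→48: 5 bp
  48→58: 10 bp
  58→68: 10 bp
  68→75: 7 bp
  75→86: 11 bp
  86→99: 13 bp
  99→0 (wrap): 110-99+0 = 11 bp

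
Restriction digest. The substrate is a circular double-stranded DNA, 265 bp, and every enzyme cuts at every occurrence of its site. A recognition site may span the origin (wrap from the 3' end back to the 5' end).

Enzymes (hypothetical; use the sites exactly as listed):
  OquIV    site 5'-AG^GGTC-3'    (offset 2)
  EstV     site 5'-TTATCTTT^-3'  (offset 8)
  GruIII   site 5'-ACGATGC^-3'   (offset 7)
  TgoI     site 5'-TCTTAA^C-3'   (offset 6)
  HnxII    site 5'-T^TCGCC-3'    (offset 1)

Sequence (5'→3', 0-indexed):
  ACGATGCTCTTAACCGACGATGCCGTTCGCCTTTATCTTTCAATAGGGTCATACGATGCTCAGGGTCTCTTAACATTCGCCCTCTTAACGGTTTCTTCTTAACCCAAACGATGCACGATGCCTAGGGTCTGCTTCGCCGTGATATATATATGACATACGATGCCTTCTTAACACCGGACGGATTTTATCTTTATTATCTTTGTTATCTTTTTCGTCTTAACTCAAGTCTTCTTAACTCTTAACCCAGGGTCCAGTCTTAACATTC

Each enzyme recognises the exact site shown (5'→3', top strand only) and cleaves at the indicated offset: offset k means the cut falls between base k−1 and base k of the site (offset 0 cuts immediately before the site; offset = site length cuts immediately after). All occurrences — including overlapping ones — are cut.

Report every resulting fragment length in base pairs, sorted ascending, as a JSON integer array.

Site scan:
  OquIV AGGGTC/2: at [44, 61, 123, 245] ⇒ [46, 63, 125, 247]
  EstV TTATCTTT/8: at [32, 184, 193, 202] ⇒ [40, 192, 201, 210]
  GruIII ACGATGC/7: at [0, 16, 52, 107, 114, 156] ⇒ [7, 23, 59, 114, 121, 163]
  TgoI TCTTAAC/6: at [7, 67, 82, 96, 165, 214, 229, 236, 254] ⇒ [13, 73, 88, 102, 171, 220, 235, 242, 260]
  HnxII TTCGCC/1: at [25, 75, 132] ⇒ [26, 76, 133]

All cut coordinates (distinct, sorted): [7, 13, 23, 26, 40, 46, 59, 63, 73, 76, 88, 102, 114, 121, 125, 133, 163, 171, 192, 201, 210, 220, 235, 242, 247, 260]

Fragments:
  7→13: 6 bp
  13→23: 10 bp
  23→26: 3 bp
  26→40: 14 bp
  40→46: 6 bp
  46→59: 13 bp
  59→63: 4 bp
  63→73: 10 bp
  73→76: 3 bp
  76→88: 12 bp
  88→102: 14 bp
  102→114: 12 bp
  114→121: 7 bp
  121→125: 4 bp
  125→133: 8 bp
  133→163: 30 bp
  163→171: 8 bp
  171→192: 21 bp
  192→201: 9 bp
  201→210: 9 bp
  210→220: 10 bp
  220→235: 15 bp
  235→242: 7 bp
  242→247: 5 bp
  247→260: 13 bp
  260→7 (wrap): 265-260+7 = 12 bp

[3,3,4,4,5,6,6,7,7,8,8,9,9,10,10,10,12,12,12,13,13,14,14,15,21,30]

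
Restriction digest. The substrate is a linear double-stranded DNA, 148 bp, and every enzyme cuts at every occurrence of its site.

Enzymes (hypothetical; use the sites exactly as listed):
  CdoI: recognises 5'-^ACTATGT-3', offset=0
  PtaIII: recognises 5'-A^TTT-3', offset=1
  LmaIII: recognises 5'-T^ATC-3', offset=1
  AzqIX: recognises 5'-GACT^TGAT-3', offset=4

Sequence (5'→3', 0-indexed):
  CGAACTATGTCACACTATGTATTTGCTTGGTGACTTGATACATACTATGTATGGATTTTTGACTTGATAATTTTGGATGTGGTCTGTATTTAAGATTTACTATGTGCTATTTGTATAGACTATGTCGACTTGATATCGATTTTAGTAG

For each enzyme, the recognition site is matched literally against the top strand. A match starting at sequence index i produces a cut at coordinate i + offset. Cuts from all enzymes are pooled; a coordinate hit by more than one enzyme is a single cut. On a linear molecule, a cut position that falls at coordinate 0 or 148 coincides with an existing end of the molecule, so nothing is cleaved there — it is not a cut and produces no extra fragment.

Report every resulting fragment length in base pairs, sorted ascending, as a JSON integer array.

Site scan:
  CdoI (ACTATGT, off=0): starts [3, 13, 43, 98, 118] → cuts [3, 13, 43, 98, 118]
  PtaIII (ATTT, off=1): starts [20, 54, 69, 87, 94, 108, 138] → cuts [21, 55, 70, 88, 95, 109, 139]
  LmaIII (TATC, off=1): starts [133] → cuts [134]
  AzqIX (GACTTGAT, off=4): starts [31, 60, 126] → cuts [35, 64, 130]

All cut coordinates (distinct, sorted): [3, 13, 21, 35, 43, 55, 64, 70, 88, 95, 98, 109, 118, 130, 134, 139]

Fragment lengths:
  [0,3): 3 bp
  [3,13): 10 bp
  [13,21): 8 bp
  [21,35): 14 bp
  [35,43): 8 bp
  [43,55): 12 bp
  [55,64): 9 bp
  [64,70): 6 bp
  [70,88): 18 bp
  [88,95): 7 bp
  [95,98): 3 bp
  [98,109): 11 bp
  [109,118): 9 bp
  [118,130): 12 bp
  [130,134): 4 bp
  [134,139): 5 bp
  [139,148): 9 bp

[3,3,4,5,6,7,8,8,9,9,9,10,11,12,12,14,18]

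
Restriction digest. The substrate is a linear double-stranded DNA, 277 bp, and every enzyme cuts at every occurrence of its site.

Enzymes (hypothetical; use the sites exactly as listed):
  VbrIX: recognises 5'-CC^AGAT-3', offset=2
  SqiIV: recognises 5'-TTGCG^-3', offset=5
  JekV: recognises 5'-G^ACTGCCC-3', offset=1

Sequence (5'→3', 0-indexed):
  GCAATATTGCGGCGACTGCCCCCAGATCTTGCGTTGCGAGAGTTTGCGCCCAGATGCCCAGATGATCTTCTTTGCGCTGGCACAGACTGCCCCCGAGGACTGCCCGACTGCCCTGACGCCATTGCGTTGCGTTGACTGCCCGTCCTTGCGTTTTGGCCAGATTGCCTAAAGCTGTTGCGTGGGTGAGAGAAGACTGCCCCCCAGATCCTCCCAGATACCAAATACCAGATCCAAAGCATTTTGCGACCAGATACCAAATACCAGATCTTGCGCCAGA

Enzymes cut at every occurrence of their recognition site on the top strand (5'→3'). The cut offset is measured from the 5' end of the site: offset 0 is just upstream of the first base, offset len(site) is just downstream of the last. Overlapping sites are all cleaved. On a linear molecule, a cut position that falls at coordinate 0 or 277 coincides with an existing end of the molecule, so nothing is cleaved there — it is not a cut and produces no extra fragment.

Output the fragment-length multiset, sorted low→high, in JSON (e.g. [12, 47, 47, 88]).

Site scan:
  VbrIX (CCAGAT, off=2): starts [21, 49, 57, 156, 200, 210, 224, 246, 260] → cuts [23, 51, 59, 158, 202, 212, 226, 248, 262]
  SqiIV (TTGCG, off=5): starts [6, 28, 33, 43, 71, 121, 126, 145, 174, 240, 267] → cuts [11, 33, 38, 48, 76, 126, 131, 150, 179, 245, 272]
  JekV (GACTGCCC, off=1): starts [13, 84, 97, 105, 133, 191] → cuts [14, 85, 98, 106, 134, 192]

All cut coordinates (distinct, sorted): [11, 14, 23, 33, 38, 48, 51, 59, 76, 85, 98, 106, 126, 131, 134, 150, 158, 179, 192, 202, 212, 226, 245, 248, 262, 272]

Fragments:
  [0,11): 11 bp
  [11,14): 3 bp
  [14,23): 9 bp
  [23,33): 10 bp
  [33,38): 5 bp
  [38,48): 10 bp
  [48,51): 3 bp
  [51,59): 8 bp
  [59,76): 17 bp
  [76,85): 9 bp
  [85,98): 13 bp
  [98,106): 8 bp
  [106,126): 20 bp
  [126,131): 5 bp
  [131,134): 3 bp
  [134,150): 16 bp
  [150,158): 8 bp
  [158,179): 21 bp
  [179,192): 13 bp
  [192,202): 10 bp
  [202,212): 10 bp
  [212,226): 14 bp
  [226,245): 19 bp
  [245,248): 3 bp
  [248,262): 14 bp
  [262,272): 10 bp
  [272,277): 5 bp

[3,3,3,3,5,5,5,8,8,8,9,9,10,10,10,10,10,11,13,13,14,14,16,17,19,20,21]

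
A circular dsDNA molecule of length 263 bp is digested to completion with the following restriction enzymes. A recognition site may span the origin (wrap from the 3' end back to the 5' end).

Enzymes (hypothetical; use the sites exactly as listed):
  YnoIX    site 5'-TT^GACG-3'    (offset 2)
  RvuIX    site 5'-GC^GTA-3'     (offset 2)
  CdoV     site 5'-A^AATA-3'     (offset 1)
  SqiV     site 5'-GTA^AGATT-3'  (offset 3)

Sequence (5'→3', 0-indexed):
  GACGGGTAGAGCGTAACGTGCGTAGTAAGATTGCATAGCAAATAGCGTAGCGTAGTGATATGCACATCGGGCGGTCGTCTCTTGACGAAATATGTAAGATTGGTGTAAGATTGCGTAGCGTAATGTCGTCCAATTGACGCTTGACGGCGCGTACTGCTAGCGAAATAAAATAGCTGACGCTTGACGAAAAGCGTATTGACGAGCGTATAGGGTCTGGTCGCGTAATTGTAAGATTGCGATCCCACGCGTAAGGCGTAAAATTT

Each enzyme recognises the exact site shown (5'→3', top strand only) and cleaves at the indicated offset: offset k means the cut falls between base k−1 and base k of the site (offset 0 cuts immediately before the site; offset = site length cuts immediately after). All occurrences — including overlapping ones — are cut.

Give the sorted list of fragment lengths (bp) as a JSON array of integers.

[5,5,5,5,5,6,6,7,7,7,7,8,8,9,9,9,10,11,12,13,13,14,16,17,17,32]

Scan for sites:
  YnoIX TTGACG/2: at [81, 133, 140, 180, 195, 261] ⇒ [0, 83, 135, 142, 182, 197]
  RvuIX GCGTA/2: at [10, 19, 44, 49, 112, 117, 148, 190, 202, 219, 245, 252] ⇒ [12, 21, 46, 51, 114, 119, 150, 192, 204, 221, 247, 254]
  CdoV AAATA/1: at [39, 87, 162, 167] ⇒ [40, 88, 163, 168]
  SqiV GTAAGATT/3: at [24, 93, 104, 227] ⇒ [27, 96, 107, 230]

All cut coordinates (distinct, sorted): [0, 12, 21, 27, 40, 46, 51, 83, 88, 96, 107, 114, 119, 135, 142, 150, 163, 168, 182, 192, 197, 204, 221, 230, 247, 254]

Fragment lengths:
  0→12: 12 bp
  12→21: 9 bp
  21→27: 6 bp
  27→40: 13 bp
  40→46: 6 bp
  46→51: 5 bp
  51→83: 32 bp
  83→88: 5 bp
  88→96: 8 bp
  96→107: 11 bp
  107→114: 7 bp
  114→119: 5 bp
  119→135: 16 bp
  135→142: 7 bp
  142→150: 8 bp
  150→163: 13 bp
  163→168: 5 bp
  168→182: 14 bp
  182→192: 10 bp
  192→197: 5 bp
  197→204: 7 bp
  204→221: 17 bp
  221→230: 9 bp
  230→247: 17 bp
  247→254: 7 bp
  254→0 (wrap): 263-254+0 = 9 bp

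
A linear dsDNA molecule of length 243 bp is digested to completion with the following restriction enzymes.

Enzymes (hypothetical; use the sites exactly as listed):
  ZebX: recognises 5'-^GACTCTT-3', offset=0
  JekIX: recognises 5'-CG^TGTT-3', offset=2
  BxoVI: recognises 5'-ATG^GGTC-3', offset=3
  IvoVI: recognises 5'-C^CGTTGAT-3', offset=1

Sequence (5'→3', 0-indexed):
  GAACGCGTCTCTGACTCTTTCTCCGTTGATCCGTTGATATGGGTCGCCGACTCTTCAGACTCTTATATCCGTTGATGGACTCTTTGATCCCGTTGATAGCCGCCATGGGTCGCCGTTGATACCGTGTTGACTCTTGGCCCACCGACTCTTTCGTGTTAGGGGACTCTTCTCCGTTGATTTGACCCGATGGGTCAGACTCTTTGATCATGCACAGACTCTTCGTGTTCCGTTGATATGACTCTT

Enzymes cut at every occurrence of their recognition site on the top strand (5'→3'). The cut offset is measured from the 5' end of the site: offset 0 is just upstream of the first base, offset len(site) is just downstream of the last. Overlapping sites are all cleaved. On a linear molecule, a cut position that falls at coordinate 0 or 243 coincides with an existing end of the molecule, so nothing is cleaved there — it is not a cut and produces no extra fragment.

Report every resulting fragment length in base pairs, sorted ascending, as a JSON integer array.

Per-enzyme occurrences:
  ZebX (GACTCTT, off=0): starts [12, 48, 57, 77, 128, 143, 161, 194, 213, 236] → cuts [12, 48, 57, 77, 128, 143, 161, 194, 213, 236]
  JekIX (CGTGTT, off=2): starts [122, 151, 220] → cuts [124, 153, 222]
  BxoVI (ATGGGTC, off=3): starts [38, 104, 186] → cuts [41, 107, 189]
  IvoVI (CCGTTGAT, off=1): starts [22, 30, 68, 89, 112, 170, 226] → cuts [23, 31, 69, 90, 113, 171, 227]

Pooled cuts: [12, 23, 31, 41, 48, 57, 69, 77, 90, 107, 113, 124, 128, 143, 153, 161, 171, 189, 194, 213, 222, 227, 236]

Fragments:
  [0,12): 12 bp
  [12,23): 11 bp
  [23,31): 8 bp
  [31,41): 10 bp
  [41,48): 7 bp
  [48,57): 9 bp
  [57,69): 12 bp
  [69,77): 8 bp
  [77,90): 13 bp
  [90,107): 17 bp
  [107,113): 6 bp
  [113,124): 11 bp
  [124,128): 4 bp
  [128,143): 15 bp
  [143,153): 10 bp
  [153,161): 8 bp
  [161,171): 10 bp
  [171,189): 18 bp
  [189,194): 5 bp
  [194,213): 19 bp
  [213,222): 9 bp
  [222,227): 5 bp
  [227,236): 9 bp
  [236,243): 7 bp

[4,5,5,6,7,7,8,8,8,9,9,9,10,10,10,11,11,12,12,13,15,17,18,19]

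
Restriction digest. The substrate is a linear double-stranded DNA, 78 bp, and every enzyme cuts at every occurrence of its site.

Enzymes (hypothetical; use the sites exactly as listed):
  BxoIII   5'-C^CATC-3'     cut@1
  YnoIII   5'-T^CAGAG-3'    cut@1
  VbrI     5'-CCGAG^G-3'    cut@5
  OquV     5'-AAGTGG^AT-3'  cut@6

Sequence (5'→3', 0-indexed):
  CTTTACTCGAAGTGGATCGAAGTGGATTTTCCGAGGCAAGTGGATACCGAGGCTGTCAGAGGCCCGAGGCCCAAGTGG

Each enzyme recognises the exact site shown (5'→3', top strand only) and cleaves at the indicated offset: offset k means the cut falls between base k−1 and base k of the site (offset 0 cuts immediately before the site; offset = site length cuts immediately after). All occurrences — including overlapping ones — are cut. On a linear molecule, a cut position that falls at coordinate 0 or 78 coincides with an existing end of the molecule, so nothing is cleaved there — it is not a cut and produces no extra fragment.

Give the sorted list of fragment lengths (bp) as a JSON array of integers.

Site scan:
  BxoIII (CCATC, off=1): no sites
  YnoIII TCAGAG/1: at [55] ⇒ [56]
  VbrI CCGAGG/5: at [30, 46, 63] ⇒ [35, 51, 68]
  OquV AAGTGGAT/6: at [9, 19, 37] ⇒ [15, 25, 43]

All cut coordinates (distinct, sorted): [15, 25, 35, 43, 51, 56, 68]

Fragment lengths:
  [0,15): 15 bp
  [15,25): 10 bp
  [25,35): 10 bp
  [35,43): 8 bp
  [43,51): 8 bp
  [51,56): 5 bp
  [56,68): 12 bp
  [68,78): 10 bp

[5,8,8,10,10,10,12,15]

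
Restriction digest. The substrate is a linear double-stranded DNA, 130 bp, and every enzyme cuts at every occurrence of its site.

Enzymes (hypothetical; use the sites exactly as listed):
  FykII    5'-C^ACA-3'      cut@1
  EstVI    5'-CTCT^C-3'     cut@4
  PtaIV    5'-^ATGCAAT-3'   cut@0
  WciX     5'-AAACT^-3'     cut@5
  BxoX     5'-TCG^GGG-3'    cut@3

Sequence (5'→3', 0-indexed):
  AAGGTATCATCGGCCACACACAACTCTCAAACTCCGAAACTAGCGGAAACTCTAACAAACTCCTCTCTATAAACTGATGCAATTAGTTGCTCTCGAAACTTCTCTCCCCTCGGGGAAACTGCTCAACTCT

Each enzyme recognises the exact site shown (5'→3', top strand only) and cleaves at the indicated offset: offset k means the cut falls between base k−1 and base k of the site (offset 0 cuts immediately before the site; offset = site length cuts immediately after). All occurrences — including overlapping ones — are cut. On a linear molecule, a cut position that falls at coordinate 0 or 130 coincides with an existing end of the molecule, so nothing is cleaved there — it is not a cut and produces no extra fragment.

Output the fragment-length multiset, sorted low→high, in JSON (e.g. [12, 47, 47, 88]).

[1,2,2,5,5,6,7,7,8,8,8,9,10,10,10,15,17]

Per-enzyme occurrences:
  FykII CACA/1: at [14, 16, 18] ⇒ [15, 17, 19]
  EstVI CTCTC/4: at [23, 62, 89, 101] ⇒ [27, 66, 93, 105]
  PtaIV ATGCAAT/0: at [76] ⇒ [76]
  WciX AAACT/5: at [28, 36, 46, 56, 70, 95, 115] ⇒ [33, 41, 51, 61, 75, 100, 120]
  BxoX TCGGGG/3: at [109] ⇒ [112]

All cut coordinates (distinct, sorted): [15, 17, 19, 27, 33, 41, 51, 61, 66, 75, 76, 93, 100, 105, 112, 120]

Fragment lengths:
  [0,15): 15 bp
  [15,17): 2 bp
  [17,19): 2 bp
  [19,27): 8 bp
  [27,33): 6 bp
  [33,41): 8 bp
  [41,51): 10 bp
  [51,61): 10 bp
  [61,66): 5 bp
  [66,75): 9 bp
  [75,76): 1 bp
  [76,93): 17 bp
  [93,100): 7 bp
  [100,105): 5 bp
  [105,112): 7 bp
  [112,120): 8 bp
  [120,130): 10 bp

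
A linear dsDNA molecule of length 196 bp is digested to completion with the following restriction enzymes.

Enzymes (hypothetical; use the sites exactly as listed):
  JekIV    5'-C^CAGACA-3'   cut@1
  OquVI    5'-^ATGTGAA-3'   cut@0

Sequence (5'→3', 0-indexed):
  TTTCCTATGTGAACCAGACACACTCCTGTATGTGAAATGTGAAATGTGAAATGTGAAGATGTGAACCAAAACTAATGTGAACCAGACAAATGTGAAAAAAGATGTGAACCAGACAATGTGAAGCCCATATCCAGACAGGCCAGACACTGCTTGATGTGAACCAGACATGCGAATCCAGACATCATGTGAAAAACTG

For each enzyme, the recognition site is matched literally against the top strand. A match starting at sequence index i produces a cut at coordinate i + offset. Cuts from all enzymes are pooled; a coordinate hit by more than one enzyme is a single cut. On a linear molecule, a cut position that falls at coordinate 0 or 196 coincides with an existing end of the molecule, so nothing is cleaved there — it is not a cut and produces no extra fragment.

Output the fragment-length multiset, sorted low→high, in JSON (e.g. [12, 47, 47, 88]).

[6,6,7,7,7,7,8,8,8,8,8,8,9,12,13,13,14,15,16,16]

Site scan:
  JekIV (CCAGACA, off=1): starts [13, 81, 108, 130, 139, 160, 174] → cuts [14, 82, 109, 131, 140, 161, 175]
  OquVI (ATGTGAA, off=0): starts [6, 29, 36, 43, 50, 58, 74, 89, 101, 115, 153, 183] → cuts [6, 29, 36, 43, 50, 58, 74, 89, 101, 115, 153, 183]

All cut coordinates (distinct, sorted): [6, 14, 29, 36, 43, 50, 58, 74, 82, 89, 101, 109, 115, 131, 140, 153, 161, 175, 183]

Fragment lengths:
  [0,6): 6 bp
  [6,14): 8 bp
  [14,29): 15 bp
  [29,36): 7 bp
  [36,43): 7 bp
  [43,50): 7 bp
  [50,58): 8 bp
  [58,74): 16 bp
  [74,82): 8 bp
  [82,89): 7 bp
  [89,101): 12 bp
  [101,109): 8 bp
  [109,115): 6 bp
  [115,131): 16 bp
  [131,140): 9 bp
  [140,153): 13 bp
  [153,161): 8 bp
  [161,175): 14 bp
  [175,183): 8 bp
  [183,196): 13 bp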